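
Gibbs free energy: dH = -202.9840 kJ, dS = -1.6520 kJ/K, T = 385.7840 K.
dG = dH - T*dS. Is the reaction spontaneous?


T*dS = 385.7840 * -1.6520 = -637.3152 kJ
dG = -202.9840 + 637.3152 = 434.3312 kJ (non-spontaneous)

dG = 434.3312 kJ, non-spontaneous


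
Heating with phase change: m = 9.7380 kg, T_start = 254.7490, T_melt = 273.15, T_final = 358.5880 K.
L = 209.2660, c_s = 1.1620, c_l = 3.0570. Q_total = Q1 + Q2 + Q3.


Q1 (sensible, solid) = 9.7380 * 1.1620 * 18.4010 = 208.2175 kJ
Q2 (latent) = 9.7380 * 209.2660 = 2037.8323 kJ
Q3 (sensible, liquid) = 9.7380 * 3.0570 * 85.4380 = 2543.4095 kJ
Q_total = 4789.4593 kJ

4789.4593 kJ


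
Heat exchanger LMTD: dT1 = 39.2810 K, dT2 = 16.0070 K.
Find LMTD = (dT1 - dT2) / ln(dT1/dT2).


dT1/dT2 = 2.4540
ln(dT1/dT2) = 0.8977
LMTD = 23.2740 / 0.8977 = 25.9258 K

25.9258 K


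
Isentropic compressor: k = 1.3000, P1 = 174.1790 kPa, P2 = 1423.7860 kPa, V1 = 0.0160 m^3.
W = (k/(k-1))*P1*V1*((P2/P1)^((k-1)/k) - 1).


(k-1)/k = 0.2308
(P2/P1)^exp = 1.6239
W = 4.3333 * 174.1790 * 0.0160 * (1.6239 - 1) = 7.5347 kJ

7.5347 kJ


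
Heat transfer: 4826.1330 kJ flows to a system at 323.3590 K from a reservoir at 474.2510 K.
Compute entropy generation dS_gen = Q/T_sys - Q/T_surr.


dS_sys = 4826.1330/323.3590 = 14.9250 kJ/K
dS_surr = -4826.1330/474.2510 = -10.1763 kJ/K
dS_gen = 14.9250 - 10.1763 = 4.7487 kJ/K (irreversible)

dS_gen = 4.7487 kJ/K, irreversible


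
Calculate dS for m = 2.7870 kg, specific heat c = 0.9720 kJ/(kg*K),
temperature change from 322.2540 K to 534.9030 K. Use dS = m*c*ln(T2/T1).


T2/T1 = 1.6599
ln(T2/T1) = 0.5067
dS = 2.7870 * 0.9720 * 0.5067 = 1.3728 kJ/K

1.3728 kJ/K


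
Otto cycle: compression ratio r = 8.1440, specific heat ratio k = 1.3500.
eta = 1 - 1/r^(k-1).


r^(k-1) = 2.0835
eta = 1 - 1/2.0835 = 0.5200 = 52.0038%

52.0038%


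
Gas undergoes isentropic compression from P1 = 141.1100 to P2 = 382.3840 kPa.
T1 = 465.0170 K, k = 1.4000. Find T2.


(k-1)/k = 0.2857
(P2/P1)^exp = 1.3295
T2 = 465.0170 * 1.3295 = 618.2534 K

618.2534 K


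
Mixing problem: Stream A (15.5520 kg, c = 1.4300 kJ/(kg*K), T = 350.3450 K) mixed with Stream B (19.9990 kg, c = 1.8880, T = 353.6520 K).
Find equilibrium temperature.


num = 21144.6804
den = 59.9975
Tf = 352.4262 K

352.4262 K


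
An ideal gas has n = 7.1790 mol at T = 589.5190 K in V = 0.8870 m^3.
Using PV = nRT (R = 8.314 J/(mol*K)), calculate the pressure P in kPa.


P = nRT/V = 7.1790 * 8.314 * 589.5190 / 0.8870
= 35186.1525 / 0.8870 = 39668.7176 Pa = 39.6687 kPa

39.6687 kPa


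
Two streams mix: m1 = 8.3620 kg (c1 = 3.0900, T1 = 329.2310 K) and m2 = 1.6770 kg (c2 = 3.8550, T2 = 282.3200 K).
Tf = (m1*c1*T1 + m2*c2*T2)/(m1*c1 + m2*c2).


num = 10332.0137
den = 32.3034
Tf = 319.8428 K

319.8428 K


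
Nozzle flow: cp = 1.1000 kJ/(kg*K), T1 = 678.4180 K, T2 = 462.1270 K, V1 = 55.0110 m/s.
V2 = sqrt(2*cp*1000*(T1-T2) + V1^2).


dT = 216.2910 K
2*cp*1000*dT = 475840.2000
V1^2 = 3026.2101
V2 = sqrt(478866.4101) = 692.0017 m/s

692.0017 m/s


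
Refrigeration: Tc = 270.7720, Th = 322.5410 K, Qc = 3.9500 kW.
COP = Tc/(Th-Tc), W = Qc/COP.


COP = 270.7720 / 51.7690 = 5.2304
W = 3.9500 / 5.2304 = 0.7552 kW

COP = 5.2304, W = 0.7552 kW


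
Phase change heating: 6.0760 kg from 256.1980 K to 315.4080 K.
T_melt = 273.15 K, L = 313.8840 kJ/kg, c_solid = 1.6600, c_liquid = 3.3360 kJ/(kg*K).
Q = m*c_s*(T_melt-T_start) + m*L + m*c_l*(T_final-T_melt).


Q1 (sensible, solid) = 6.0760 * 1.6600 * 16.9520 = 170.9806 kJ
Q2 (latent) = 6.0760 * 313.8840 = 1907.1592 kJ
Q3 (sensible, liquid) = 6.0760 * 3.3360 * 42.2580 = 856.5501 kJ
Q_total = 2934.6898 kJ

2934.6898 kJ


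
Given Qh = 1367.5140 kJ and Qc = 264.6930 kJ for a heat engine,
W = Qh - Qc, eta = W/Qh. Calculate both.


W = 1367.5140 - 264.6930 = 1102.8210 kJ
eta = 1102.8210 / 1367.5140 = 0.8064 = 80.6442%

W = 1102.8210 kJ, eta = 80.6442%


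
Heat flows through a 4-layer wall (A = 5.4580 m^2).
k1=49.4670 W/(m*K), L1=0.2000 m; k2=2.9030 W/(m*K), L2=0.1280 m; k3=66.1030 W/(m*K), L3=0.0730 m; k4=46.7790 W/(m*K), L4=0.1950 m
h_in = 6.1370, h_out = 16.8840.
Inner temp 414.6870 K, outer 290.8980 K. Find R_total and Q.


R_conv_in = 1/(6.1370*5.4580) = 0.0299
R_1 = 0.2000/(49.4670*5.4580) = 0.0007
R_2 = 0.1280/(2.9030*5.4580) = 0.0081
R_3 = 0.0730/(66.1030*5.4580) = 0.0002
R_4 = 0.1950/(46.7790*5.4580) = 0.0008
R_conv_out = 1/(16.8840*5.4580) = 0.0109
R_total = 0.0505 K/W
Q = 123.7890 / 0.0505 = 2451.6851 W

R_total = 0.0505 K/W, Q = 2451.6851 W


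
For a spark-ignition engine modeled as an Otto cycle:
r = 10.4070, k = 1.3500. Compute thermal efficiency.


r^(k-1) = 2.2702
eta = 1 - 1/2.2702 = 0.5595 = 55.9510%

55.9510%


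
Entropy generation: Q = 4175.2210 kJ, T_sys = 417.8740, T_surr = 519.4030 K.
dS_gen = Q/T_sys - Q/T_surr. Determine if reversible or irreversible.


dS_sys = 4175.2210/417.8740 = 9.9916 kJ/K
dS_surr = -4175.2210/519.4030 = -8.0385 kJ/K
dS_gen = 9.9916 - 8.0385 = 1.9531 kJ/K (irreversible)

dS_gen = 1.9531 kJ/K, irreversible


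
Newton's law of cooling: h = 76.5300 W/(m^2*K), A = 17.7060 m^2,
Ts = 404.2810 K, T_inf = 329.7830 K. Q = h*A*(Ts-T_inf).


dT = 74.4980 K
Q = 76.5300 * 17.7060 * 74.4980 = 100947.7833 W

100947.7833 W


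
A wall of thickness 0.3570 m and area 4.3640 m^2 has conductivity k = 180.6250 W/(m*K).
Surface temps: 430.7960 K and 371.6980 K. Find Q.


dT = 59.0980 K
Q = 180.6250 * 4.3640 * 59.0980 / 0.3570 = 130486.9769 W

130486.9769 W


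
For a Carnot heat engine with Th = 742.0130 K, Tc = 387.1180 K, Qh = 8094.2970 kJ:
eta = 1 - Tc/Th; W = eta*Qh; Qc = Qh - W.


eta = 1 - 387.1180/742.0130 = 0.4783
W = 0.4783 * 8094.2970 = 3871.3952 kJ
Qc = 8094.2970 - 3871.3952 = 4222.9018 kJ

eta = 47.8287%, W = 3871.3952 kJ, Qc = 4222.9018 kJ


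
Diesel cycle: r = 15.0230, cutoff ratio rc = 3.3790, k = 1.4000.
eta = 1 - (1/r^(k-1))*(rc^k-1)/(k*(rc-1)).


r^(k-1) = 2.9560
rc^k = 5.4993
eta = 0.5430 = 54.3001%

54.3001%


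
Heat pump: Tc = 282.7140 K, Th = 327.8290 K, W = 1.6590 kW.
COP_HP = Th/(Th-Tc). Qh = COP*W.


COP = 327.8290 / 45.1150 = 7.2665
Qh = 7.2665 * 1.6590 = 12.0552 kW

COP = 7.2665, Qh = 12.0552 kW


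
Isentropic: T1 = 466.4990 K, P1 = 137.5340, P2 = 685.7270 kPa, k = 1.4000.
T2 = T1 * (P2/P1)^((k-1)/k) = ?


(k-1)/k = 0.2857
(P2/P1)^exp = 1.5825
T2 = 466.4990 * 1.5825 = 738.2532 K

738.2532 K


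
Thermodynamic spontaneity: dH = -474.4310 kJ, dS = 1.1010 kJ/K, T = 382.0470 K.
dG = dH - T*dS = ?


T*dS = 382.0470 * 1.1010 = 420.6337 kJ
dG = -474.4310 - 420.6337 = -895.0647 kJ (spontaneous)

dG = -895.0647 kJ, spontaneous


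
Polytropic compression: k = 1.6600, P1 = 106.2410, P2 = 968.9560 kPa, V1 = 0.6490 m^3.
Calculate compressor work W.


(k-1)/k = 0.3976
(P2/P1)^exp = 2.4082
W = 2.5152 * 106.2410 * 0.6490 * (2.4082 - 1) = 244.2100 kJ

244.2100 kJ


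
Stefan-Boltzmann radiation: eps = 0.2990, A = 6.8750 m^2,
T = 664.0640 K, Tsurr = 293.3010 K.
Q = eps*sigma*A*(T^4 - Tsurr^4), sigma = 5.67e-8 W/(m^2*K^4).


T^4 = 1.9446e+11
Tsurr^4 = 7.4004e+09
Q = 0.2990 * 5.67e-8 * 6.8750 * 1.8706e+11 = 21803.0290 W

21803.0290 W


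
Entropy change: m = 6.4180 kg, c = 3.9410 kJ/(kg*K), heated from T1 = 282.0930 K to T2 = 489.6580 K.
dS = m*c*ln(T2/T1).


T2/T1 = 1.7358
ln(T2/T1) = 0.5515
dS = 6.4180 * 3.9410 * 0.5515 = 13.9485 kJ/K

13.9485 kJ/K


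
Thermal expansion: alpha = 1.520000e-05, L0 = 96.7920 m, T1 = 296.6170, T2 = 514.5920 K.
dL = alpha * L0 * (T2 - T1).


dT = 217.9750 K
dL = 1.520000e-05 * 96.7920 * 217.9750 = 0.320693 m
L_final = 97.112693 m

dL = 0.320693 m


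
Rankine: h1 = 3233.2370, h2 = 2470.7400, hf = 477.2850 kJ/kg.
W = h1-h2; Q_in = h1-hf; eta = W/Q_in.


W = 762.4970 kJ/kg
Q_in = 2755.9520 kJ/kg
eta = 0.2767 = 27.6673%

eta = 27.6673%


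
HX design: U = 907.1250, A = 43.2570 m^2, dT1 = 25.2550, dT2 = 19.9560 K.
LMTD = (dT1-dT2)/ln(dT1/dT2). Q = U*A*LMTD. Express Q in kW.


LMTD = 22.5016 K
Q = 907.1250 * 43.2570 * 22.5016 = 882951.8919 W = 882.9519 kW

882.9519 kW


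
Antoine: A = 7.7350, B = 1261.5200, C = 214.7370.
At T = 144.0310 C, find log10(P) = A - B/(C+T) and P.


C+T = 358.7680
B/(C+T) = 3.5163
log10(P) = 7.7350 - 3.5163 = 4.2187
P = 10^4.2187 = 16547.9565 mmHg

16547.9565 mmHg


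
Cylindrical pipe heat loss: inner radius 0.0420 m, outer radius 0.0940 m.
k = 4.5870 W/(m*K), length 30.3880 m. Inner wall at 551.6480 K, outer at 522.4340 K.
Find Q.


dT = 29.2140 K
ln(ro/ri) = 0.8056
Q = 2*pi*4.5870*30.3880*29.2140 / 0.8056 = 31759.1396 W

31759.1396 W


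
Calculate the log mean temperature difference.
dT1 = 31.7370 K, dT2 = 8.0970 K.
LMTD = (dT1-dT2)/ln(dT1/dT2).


dT1/dT2 = 3.9196
ln(dT1/dT2) = 1.3660
LMTD = 23.6400 / 1.3660 = 17.3061 K

17.3061 K


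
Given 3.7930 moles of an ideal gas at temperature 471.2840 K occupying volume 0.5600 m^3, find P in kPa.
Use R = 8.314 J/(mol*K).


P = nRT/V = 3.7930 * 8.314 * 471.2840 / 0.5600
= 14861.9419 / 0.5600 = 26539.1819 Pa = 26.5392 kPa

26.5392 kPa


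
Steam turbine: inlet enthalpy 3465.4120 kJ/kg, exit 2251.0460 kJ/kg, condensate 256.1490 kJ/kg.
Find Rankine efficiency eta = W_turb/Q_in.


W = 1214.3660 kJ/kg
Q_in = 3209.2630 kJ/kg
eta = 0.3784 = 37.8394%

eta = 37.8394%


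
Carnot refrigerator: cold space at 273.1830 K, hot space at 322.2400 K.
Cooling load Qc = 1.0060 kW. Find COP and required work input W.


COP = 273.1830 / 49.0570 = 5.5687
W = 1.0060 / 5.5687 = 0.1807 kW

COP = 5.5687, W = 0.1807 kW


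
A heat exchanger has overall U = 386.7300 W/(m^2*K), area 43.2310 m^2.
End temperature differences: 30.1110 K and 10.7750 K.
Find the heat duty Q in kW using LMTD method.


LMTD = 18.8155 K
Q = 386.7300 * 43.2310 * 18.8155 = 314571.6056 W = 314.5716 kW

314.5716 kW


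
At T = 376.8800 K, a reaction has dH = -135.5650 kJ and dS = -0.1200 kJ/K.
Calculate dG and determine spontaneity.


T*dS = 376.8800 * -0.1200 = -45.2256 kJ
dG = -135.5650 + 45.2256 = -90.3394 kJ (spontaneous)

dG = -90.3394 kJ, spontaneous


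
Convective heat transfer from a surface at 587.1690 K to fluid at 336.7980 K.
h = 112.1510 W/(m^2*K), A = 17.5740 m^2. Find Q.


dT = 250.3710 K
Q = 112.1510 * 17.5740 * 250.3710 = 493466.6379 W

493466.6379 W


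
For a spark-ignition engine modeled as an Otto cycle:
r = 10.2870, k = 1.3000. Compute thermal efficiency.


r^(k-1) = 2.0123
eta = 1 - 1/2.0123 = 0.5030 = 50.3049%

50.3049%


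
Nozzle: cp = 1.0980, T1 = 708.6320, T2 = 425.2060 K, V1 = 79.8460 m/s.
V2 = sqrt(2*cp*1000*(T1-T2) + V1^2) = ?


dT = 283.4260 K
2*cp*1000*dT = 622403.4960
V1^2 = 6375.3837
V2 = sqrt(628778.8797) = 792.9558 m/s

792.9558 m/s


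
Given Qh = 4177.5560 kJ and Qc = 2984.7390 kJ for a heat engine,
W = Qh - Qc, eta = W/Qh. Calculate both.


W = 4177.5560 - 2984.7390 = 1192.8170 kJ
eta = 1192.8170 / 4177.5560 = 0.2855 = 28.5530%

W = 1192.8170 kJ, eta = 28.5530%


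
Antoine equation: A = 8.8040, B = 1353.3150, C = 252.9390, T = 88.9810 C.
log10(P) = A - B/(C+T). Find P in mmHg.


C+T = 341.9200
B/(C+T) = 3.9580
log10(P) = 8.8040 - 3.9580 = 4.8460
P = 10^4.8460 = 70147.5894 mmHg

70147.5894 mmHg


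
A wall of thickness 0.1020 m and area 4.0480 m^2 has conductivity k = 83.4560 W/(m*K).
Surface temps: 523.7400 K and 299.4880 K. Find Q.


dT = 224.2520 K
Q = 83.4560 * 4.0480 * 224.2520 / 0.1020 = 742735.5691 W

742735.5691 W


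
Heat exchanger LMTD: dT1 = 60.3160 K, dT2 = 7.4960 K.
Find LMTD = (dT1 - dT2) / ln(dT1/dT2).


dT1/dT2 = 8.0464
ln(dT1/dT2) = 2.0852
LMTD = 52.8200 / 2.0852 = 25.3306 K

25.3306 K


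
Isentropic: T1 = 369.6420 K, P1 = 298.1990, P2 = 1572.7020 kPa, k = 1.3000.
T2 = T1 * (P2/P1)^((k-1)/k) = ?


(k-1)/k = 0.2308
(P2/P1)^exp = 1.4677
T2 = 369.6420 * 1.4677 = 542.5366 K

542.5366 K


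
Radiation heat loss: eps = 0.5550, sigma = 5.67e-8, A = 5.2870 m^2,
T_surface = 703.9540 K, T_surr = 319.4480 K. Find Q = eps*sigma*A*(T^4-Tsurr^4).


T^4 = 2.4557e+11
Tsurr^4 = 1.0414e+10
Q = 0.5550 * 5.67e-8 * 5.2870 * 2.3516e+11 = 39124.0728 W

39124.0728 W


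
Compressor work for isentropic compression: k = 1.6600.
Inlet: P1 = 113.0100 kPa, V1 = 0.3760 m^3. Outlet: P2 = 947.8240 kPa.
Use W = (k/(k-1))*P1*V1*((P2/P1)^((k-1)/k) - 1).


(k-1)/k = 0.3976
(P2/P1)^exp = 2.3293
W = 2.5152 * 113.0100 * 0.3760 * (2.3293 - 1) = 142.0627 kJ

142.0627 kJ


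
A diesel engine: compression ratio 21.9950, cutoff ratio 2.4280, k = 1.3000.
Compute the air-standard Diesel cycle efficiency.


r^(k-1) = 2.5275
rc^k = 3.1683
eta = 0.5379 = 53.7889%

53.7889%


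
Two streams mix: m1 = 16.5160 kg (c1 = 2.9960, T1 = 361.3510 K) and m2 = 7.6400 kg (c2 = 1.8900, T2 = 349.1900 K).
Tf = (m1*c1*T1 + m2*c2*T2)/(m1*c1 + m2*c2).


num = 22922.5110
den = 63.9215
Tf = 358.6039 K

358.6039 K


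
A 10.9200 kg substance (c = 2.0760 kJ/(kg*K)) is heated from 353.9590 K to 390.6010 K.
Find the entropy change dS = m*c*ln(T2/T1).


T2/T1 = 1.1035
ln(T2/T1) = 0.0985
dS = 10.9200 * 2.0760 * 0.0985 = 2.2331 kJ/K

2.2331 kJ/K


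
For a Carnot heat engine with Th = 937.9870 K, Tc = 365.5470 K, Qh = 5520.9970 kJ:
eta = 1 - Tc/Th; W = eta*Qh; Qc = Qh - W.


eta = 1 - 365.5470/937.9870 = 0.6103
W = 0.6103 * 5520.9970 = 3369.3852 kJ
Qc = 5520.9970 - 3369.3852 = 2151.6118 kJ

eta = 61.0286%, W = 3369.3852 kJ, Qc = 2151.6118 kJ


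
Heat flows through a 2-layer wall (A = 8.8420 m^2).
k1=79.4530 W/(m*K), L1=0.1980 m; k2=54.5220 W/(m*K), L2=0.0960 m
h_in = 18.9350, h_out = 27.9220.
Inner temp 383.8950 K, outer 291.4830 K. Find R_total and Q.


R_conv_in = 1/(18.9350*8.8420) = 0.0060
R_1 = 0.1980/(79.4530*8.8420) = 0.0003
R_2 = 0.0960/(54.5220*8.8420) = 0.0002
R_conv_out = 1/(27.9220*8.8420) = 0.0041
R_total = 0.0105 K/W
Q = 92.4120 / 0.0105 = 8797.5323 W

R_total = 0.0105 K/W, Q = 8797.5323 W


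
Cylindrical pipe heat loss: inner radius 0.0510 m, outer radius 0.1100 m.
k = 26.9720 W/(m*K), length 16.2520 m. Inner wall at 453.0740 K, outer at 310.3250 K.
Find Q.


dT = 142.7490 K
ln(ro/ri) = 0.7687
Q = 2*pi*26.9720*16.2520*142.7490 / 0.7687 = 511495.2463 W

511495.2463 W


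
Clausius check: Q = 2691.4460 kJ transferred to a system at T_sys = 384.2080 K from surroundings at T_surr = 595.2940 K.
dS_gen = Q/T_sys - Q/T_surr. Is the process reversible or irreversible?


dS_sys = 2691.4460/384.2080 = 7.0052 kJ/K
dS_surr = -2691.4460/595.2940 = -4.5212 kJ/K
dS_gen = 7.0052 - 4.5212 = 2.4840 kJ/K (irreversible)

dS_gen = 2.4840 kJ/K, irreversible


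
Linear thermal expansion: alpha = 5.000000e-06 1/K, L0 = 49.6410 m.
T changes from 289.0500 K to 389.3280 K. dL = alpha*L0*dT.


dT = 100.2780 K
dL = 5.000000e-06 * 49.6410 * 100.2780 = 0.024890 m
L_final = 49.665890 m

dL = 0.024890 m


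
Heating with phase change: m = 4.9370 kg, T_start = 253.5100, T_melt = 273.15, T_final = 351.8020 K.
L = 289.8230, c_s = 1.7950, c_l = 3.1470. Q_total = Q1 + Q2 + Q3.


Q1 (sensible, solid) = 4.9370 * 1.7950 * 19.6400 = 174.0480 kJ
Q2 (latent) = 4.9370 * 289.8230 = 1430.8562 kJ
Q3 (sensible, liquid) = 4.9370 * 3.1470 * 78.6520 = 1221.9956 kJ
Q_total = 2826.8998 kJ

2826.8998 kJ


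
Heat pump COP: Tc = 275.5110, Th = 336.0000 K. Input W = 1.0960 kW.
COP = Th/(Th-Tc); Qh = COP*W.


COP = 336.0000 / 60.4890 = 5.5547
Qh = 5.5547 * 1.0960 = 6.0880 kW

COP = 5.5547, Qh = 6.0880 kW


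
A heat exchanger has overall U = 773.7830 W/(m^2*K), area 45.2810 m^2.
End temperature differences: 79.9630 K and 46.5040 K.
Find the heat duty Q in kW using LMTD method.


LMTD = 61.7295 K
Q = 773.7830 * 45.2810 * 61.7295 = 2162859.3261 W = 2162.8593 kW

2162.8593 kW


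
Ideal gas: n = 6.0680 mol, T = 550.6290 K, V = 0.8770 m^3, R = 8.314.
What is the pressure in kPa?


P = nRT/V = 6.0680 * 8.314 * 550.6290 / 0.8770
= 27778.8762 / 0.8770 = 31674.8874 Pa = 31.6749 kPa

31.6749 kPa


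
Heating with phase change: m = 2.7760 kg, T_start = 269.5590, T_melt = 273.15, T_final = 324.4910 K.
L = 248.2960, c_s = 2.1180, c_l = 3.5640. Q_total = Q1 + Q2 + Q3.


Q1 (sensible, solid) = 2.7760 * 2.1180 * 3.5910 = 21.1135 kJ
Q2 (latent) = 2.7760 * 248.2960 = 689.2697 kJ
Q3 (sensible, liquid) = 2.7760 * 3.5640 * 51.3410 = 507.9506 kJ
Q_total = 1218.3338 kJ

1218.3338 kJ


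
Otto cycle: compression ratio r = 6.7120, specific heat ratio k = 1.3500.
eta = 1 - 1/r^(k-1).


r^(k-1) = 1.9471
eta = 1 - 1/1.9471 = 0.4864 = 48.6427%

48.6427%


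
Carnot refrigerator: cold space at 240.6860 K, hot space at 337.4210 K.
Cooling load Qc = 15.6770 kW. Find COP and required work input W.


COP = 240.6860 / 96.7350 = 2.4881
W = 15.6770 / 2.4881 = 6.3008 kW

COP = 2.4881, W = 6.3008 kW


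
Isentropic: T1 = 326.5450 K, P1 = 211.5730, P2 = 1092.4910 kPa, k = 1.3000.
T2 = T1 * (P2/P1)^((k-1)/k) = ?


(k-1)/k = 0.2308
(P2/P1)^exp = 1.4606
T2 = 326.5450 * 1.4606 = 476.9488 K

476.9488 K


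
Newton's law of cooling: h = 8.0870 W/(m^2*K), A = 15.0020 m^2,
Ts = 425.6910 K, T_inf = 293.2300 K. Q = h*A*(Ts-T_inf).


dT = 132.4610 K
Q = 8.0870 * 15.0020 * 132.4610 = 16070.3240 W

16070.3240 W


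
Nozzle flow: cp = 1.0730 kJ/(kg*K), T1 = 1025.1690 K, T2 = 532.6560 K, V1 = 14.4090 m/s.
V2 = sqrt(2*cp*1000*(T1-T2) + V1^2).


dT = 492.5130 K
2*cp*1000*dT = 1056932.8980
V1^2 = 207.6193
V2 = sqrt(1057140.5173) = 1028.1734 m/s

1028.1734 m/s


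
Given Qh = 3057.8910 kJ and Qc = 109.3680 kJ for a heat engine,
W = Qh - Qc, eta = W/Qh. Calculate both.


W = 3057.8910 - 109.3680 = 2948.5230 kJ
eta = 2948.5230 / 3057.8910 = 0.9642 = 96.4234%

W = 2948.5230 kJ, eta = 96.4234%


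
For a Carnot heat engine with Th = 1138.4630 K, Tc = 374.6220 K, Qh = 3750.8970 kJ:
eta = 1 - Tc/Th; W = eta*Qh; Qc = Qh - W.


eta = 1 - 374.6220/1138.4630 = 0.6709
W = 0.6709 * 3750.8970 = 2516.6289 kJ
Qc = 3750.8970 - 2516.6289 = 1234.2681 kJ

eta = 67.0941%, W = 2516.6289 kJ, Qc = 1234.2681 kJ


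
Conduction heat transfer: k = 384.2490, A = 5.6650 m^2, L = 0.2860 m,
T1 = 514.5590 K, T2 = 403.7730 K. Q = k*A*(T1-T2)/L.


dT = 110.7860 K
Q = 384.2490 * 5.6650 * 110.7860 / 0.2860 = 843201.7693 W

843201.7693 W


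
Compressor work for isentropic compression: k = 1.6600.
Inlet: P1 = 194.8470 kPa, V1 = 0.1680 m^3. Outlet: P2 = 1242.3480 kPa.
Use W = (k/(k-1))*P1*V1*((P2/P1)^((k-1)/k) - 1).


(k-1)/k = 0.3976
(P2/P1)^exp = 2.0887
W = 2.5152 * 194.8470 * 0.1680 * (2.0887 - 1) = 89.6365 kJ

89.6365 kJ


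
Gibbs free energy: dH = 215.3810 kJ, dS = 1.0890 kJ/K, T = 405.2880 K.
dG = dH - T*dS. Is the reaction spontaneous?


T*dS = 405.2880 * 1.0890 = 441.3586 kJ
dG = 215.3810 - 441.3586 = -225.9776 kJ (spontaneous)

dG = -225.9776 kJ, spontaneous


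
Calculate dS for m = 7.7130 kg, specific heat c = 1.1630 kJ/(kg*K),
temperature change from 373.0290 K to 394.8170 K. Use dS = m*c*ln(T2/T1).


T2/T1 = 1.0584
ln(T2/T1) = 0.0568
dS = 7.7130 * 1.1630 * 0.0568 = 0.5092 kJ/K

0.5092 kJ/K


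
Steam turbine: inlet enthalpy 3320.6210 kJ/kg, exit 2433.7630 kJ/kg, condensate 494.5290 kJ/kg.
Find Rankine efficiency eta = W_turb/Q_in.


W = 886.8580 kJ/kg
Q_in = 2826.0920 kJ/kg
eta = 0.3138 = 31.3811%

eta = 31.3811%


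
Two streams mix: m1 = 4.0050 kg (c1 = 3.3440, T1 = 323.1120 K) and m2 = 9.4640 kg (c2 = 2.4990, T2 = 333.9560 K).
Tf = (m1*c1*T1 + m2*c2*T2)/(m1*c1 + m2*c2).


num = 12225.5869
den = 37.0433
Tf = 330.0354 K

330.0354 K


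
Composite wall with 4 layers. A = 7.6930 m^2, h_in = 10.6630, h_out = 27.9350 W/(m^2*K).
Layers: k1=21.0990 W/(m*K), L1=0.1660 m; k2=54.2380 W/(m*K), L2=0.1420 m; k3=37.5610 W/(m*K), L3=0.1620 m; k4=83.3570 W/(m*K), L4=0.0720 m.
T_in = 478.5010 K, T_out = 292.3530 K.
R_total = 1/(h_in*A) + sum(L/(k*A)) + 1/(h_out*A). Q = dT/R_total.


R_conv_in = 1/(10.6630*7.6930) = 0.0122
R_1 = 0.1660/(21.0990*7.6930) = 0.0010
R_2 = 0.1420/(54.2380*7.6930) = 0.0003
R_3 = 0.1620/(37.5610*7.6930) = 0.0006
R_4 = 0.0720/(83.3570*7.6930) = 0.0001
R_conv_out = 1/(27.9350*7.6930) = 0.0047
R_total = 0.0189 K/W
Q = 186.1480 / 0.0189 = 9859.6503 W

R_total = 0.0189 K/W, Q = 9859.6503 W


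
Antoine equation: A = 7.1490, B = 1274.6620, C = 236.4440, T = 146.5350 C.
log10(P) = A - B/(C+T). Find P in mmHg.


C+T = 382.9790
B/(C+T) = 3.3283
log10(P) = 7.1490 - 3.3283 = 3.8207
P = 10^3.8207 = 6617.8709 mmHg

6617.8709 mmHg


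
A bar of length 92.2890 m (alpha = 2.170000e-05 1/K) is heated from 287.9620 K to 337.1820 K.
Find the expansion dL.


dT = 49.2200 K
dL = 2.170000e-05 * 92.2890 * 49.2200 = 0.098571 m
L_final = 92.387571 m

dL = 0.098571 m


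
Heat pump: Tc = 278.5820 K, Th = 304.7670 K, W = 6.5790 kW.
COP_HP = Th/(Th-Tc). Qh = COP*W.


COP = 304.7670 / 26.1850 = 11.6390
Qh = 11.6390 * 6.5790 = 76.5729 kW

COP = 11.6390, Qh = 76.5729 kW


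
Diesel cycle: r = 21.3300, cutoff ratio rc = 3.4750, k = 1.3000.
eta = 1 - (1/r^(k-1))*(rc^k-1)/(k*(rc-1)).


r^(k-1) = 2.5044
rc^k = 5.0494
eta = 0.4975 = 49.7453%

49.7453%


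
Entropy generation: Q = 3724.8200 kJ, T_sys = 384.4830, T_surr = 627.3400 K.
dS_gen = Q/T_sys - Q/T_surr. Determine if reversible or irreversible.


dS_sys = 3724.8200/384.4830 = 9.6879 kJ/K
dS_surr = -3724.8200/627.3400 = -5.9375 kJ/K
dS_gen = 9.6879 - 5.9375 = 3.7504 kJ/K (irreversible)

dS_gen = 3.7504 kJ/K, irreversible


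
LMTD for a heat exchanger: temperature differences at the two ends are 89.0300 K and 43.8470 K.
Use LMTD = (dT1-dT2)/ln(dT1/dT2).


dT1/dT2 = 2.0305
ln(dT1/dT2) = 0.7083
LMTD = 45.1830 / 0.7083 = 63.7937 K

63.7937 K


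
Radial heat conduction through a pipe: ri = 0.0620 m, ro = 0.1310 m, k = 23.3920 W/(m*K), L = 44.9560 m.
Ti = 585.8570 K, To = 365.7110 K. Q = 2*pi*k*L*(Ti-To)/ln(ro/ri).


dT = 220.1460 K
ln(ro/ri) = 0.7481
Q = 2*pi*23.3920*44.9560*220.1460 / 0.7481 = 1944498.2038 W

1944498.2038 W


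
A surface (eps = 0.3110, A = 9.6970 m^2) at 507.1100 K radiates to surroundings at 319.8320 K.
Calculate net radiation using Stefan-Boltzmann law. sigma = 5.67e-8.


T^4 = 6.6132e+10
Tsurr^4 = 1.0464e+10
Q = 0.3110 * 5.67e-8 * 9.6970 * 5.5668e+10 = 9518.8579 W

9518.8579 W


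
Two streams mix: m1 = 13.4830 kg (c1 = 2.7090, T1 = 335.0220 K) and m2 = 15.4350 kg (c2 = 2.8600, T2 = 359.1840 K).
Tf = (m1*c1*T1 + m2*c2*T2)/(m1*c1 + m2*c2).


num = 28092.6827
den = 80.6695
Tf = 348.2440 K

348.2440 K


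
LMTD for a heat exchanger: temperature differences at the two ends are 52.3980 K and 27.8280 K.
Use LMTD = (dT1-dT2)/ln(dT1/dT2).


dT1/dT2 = 1.8829
ln(dT1/dT2) = 0.6328
LMTD = 24.5700 / 0.6328 = 38.8259 K

38.8259 K


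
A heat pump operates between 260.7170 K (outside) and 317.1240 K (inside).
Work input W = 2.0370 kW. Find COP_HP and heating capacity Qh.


COP = 317.1240 / 56.4070 = 5.6221
Qh = 5.6221 * 2.0370 = 11.4522 kW

COP = 5.6221, Qh = 11.4522 kW


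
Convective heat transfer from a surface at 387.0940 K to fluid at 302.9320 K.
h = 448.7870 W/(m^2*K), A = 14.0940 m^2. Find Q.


dT = 84.1620 K
Q = 448.7870 * 14.0940 * 84.1620 = 532341.8172 W

532341.8172 W


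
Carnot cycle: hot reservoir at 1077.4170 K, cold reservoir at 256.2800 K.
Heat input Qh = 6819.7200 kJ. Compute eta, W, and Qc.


eta = 1 - 256.2800/1077.4170 = 0.7621
W = 0.7621 * 6819.7200 = 5197.5460 kJ
Qc = 6819.7200 - 5197.5460 = 1622.1740 kJ

eta = 76.2135%, W = 5197.5460 kJ, Qc = 1622.1740 kJ


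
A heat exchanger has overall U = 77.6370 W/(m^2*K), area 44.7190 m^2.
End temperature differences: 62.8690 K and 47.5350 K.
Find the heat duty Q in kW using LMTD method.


LMTD = 54.8452 K
Q = 77.6370 * 44.7190 * 54.8452 = 190414.2498 W = 190.4142 kW

190.4142 kW


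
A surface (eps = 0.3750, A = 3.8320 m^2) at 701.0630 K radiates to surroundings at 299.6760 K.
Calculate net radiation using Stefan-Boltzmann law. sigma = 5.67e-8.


T^4 = 2.4156e+11
Tsurr^4 = 8.0651e+09
Q = 0.3750 * 5.67e-8 * 3.8320 * 2.3350e+11 = 19024.8205 W

19024.8205 W


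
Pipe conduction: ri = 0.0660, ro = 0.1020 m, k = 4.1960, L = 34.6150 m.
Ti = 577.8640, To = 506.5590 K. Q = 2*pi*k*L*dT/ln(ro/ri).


dT = 71.3050 K
ln(ro/ri) = 0.4353
Q = 2*pi*4.1960*34.6150*71.3050 / 0.4353 = 149483.4015 W

149483.4015 W


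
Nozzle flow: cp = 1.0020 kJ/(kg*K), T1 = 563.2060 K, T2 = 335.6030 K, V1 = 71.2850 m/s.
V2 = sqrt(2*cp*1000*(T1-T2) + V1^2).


dT = 227.6030 K
2*cp*1000*dT = 456116.4120
V1^2 = 5081.5512
V2 = sqrt(461197.9632) = 679.1156 m/s

679.1156 m/s


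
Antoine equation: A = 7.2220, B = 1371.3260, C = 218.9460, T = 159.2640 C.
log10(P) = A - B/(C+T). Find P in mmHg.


C+T = 378.2100
B/(C+T) = 3.6258
log10(P) = 7.2220 - 3.6258 = 3.5962
P = 10^3.5962 = 3946.0973 mmHg

3946.0973 mmHg


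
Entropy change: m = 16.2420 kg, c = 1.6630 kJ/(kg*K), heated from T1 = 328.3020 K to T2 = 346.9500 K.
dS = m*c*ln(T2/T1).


T2/T1 = 1.0568
ln(T2/T1) = 0.0552
dS = 16.2420 * 1.6630 * 0.0552 = 1.4922 kJ/K

1.4922 kJ/K


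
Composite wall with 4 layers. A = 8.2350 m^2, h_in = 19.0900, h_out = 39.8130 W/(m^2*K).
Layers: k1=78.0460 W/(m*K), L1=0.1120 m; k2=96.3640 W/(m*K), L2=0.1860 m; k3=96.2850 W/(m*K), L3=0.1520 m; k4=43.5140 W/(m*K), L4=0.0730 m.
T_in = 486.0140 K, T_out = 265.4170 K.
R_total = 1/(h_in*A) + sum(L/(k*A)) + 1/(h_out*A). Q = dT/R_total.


R_conv_in = 1/(19.0900*8.2350) = 0.0064
R_1 = 0.1120/(78.0460*8.2350) = 0.0002
R_2 = 0.1860/(96.3640*8.2350) = 0.0002
R_3 = 0.1520/(96.2850*8.2350) = 0.0002
R_4 = 0.0730/(43.5140*8.2350) = 0.0002
R_conv_out = 1/(39.8130*8.2350) = 0.0031
R_total = 0.0102 K/W
Q = 220.5970 / 0.0102 = 21594.9250 W

R_total = 0.0102 K/W, Q = 21594.9250 W


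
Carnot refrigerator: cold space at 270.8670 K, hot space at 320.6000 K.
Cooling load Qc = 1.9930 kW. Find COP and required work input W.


COP = 270.8670 / 49.7330 = 5.4464
W = 1.9930 / 5.4464 = 0.3659 kW

COP = 5.4464, W = 0.3659 kW


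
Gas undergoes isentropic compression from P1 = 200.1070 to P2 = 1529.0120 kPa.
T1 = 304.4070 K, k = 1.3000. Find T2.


(k-1)/k = 0.2308
(P2/P1)^exp = 1.5988
T2 = 304.4070 * 1.5988 = 486.6964 K

486.6964 K


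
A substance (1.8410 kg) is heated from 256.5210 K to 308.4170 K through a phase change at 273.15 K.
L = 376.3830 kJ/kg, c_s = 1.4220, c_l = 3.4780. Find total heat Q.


Q1 (sensible, solid) = 1.8410 * 1.4220 * 16.6290 = 43.5331 kJ
Q2 (latent) = 1.8410 * 376.3830 = 692.9211 kJ
Q3 (sensible, liquid) = 1.8410 * 3.4780 * 35.2670 = 225.8145 kJ
Q_total = 962.2687 kJ

962.2687 kJ


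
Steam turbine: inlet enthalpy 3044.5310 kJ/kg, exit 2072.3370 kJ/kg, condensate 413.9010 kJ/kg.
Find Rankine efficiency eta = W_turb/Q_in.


W = 972.1940 kJ/kg
Q_in = 2630.6300 kJ/kg
eta = 0.3696 = 36.9567%

eta = 36.9567%


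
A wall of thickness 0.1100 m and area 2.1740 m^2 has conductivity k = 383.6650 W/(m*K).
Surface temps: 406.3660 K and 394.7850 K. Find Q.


dT = 11.5810 K
Q = 383.6650 * 2.1740 * 11.5810 / 0.1100 = 87814.2706 W

87814.2706 W


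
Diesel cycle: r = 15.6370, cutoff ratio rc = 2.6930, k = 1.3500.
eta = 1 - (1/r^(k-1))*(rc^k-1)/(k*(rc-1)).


r^(k-1) = 2.6179
rc^k = 3.8091
eta = 0.5305 = 53.0519%

53.0519%


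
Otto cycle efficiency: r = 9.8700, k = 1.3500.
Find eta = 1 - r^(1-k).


r^(k-1) = 2.2285
eta = 1 - 1/2.2285 = 0.5513 = 55.1266%

55.1266%


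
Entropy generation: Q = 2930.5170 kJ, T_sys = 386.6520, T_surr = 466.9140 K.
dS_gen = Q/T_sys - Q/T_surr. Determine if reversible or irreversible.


dS_sys = 2930.5170/386.6520 = 7.5792 kJ/K
dS_surr = -2930.5170/466.9140 = -6.2764 kJ/K
dS_gen = 7.5792 - 6.2764 = 1.3029 kJ/K (irreversible)

dS_gen = 1.3029 kJ/K, irreversible


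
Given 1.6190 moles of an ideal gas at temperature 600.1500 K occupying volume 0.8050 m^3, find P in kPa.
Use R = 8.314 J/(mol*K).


P = nRT/V = 1.6190 * 8.314 * 600.1500 / 0.8050
= 8078.2387 / 0.8050 = 10035.0791 Pa = 10.0351 kPa

10.0351 kPa


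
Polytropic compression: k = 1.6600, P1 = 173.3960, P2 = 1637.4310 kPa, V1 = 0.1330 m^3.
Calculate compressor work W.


(k-1)/k = 0.3976
(P2/P1)^exp = 2.4417
W = 2.5152 * 173.3960 * 0.1330 * (2.4417 - 1) = 83.6262 kJ

83.6262 kJ


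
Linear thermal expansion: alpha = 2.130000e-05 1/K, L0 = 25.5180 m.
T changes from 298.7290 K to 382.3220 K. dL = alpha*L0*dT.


dT = 83.5930 K
dL = 2.130000e-05 * 25.5180 * 83.5930 = 0.045436 m
L_final = 25.563436 m

dL = 0.045436 m


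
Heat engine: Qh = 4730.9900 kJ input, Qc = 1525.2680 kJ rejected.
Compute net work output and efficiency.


W = 4730.9900 - 1525.2680 = 3205.7220 kJ
eta = 3205.7220 / 4730.9900 = 0.6776 = 67.7601%

W = 3205.7220 kJ, eta = 67.7601%


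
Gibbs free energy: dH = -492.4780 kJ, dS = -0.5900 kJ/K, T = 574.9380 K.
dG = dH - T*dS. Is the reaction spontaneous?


T*dS = 574.9380 * -0.5900 = -339.2134 kJ
dG = -492.4780 + 339.2134 = -153.2646 kJ (spontaneous)

dG = -153.2646 kJ, spontaneous


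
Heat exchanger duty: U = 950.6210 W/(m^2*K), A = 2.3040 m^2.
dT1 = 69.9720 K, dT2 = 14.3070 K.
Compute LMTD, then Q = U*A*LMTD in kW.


LMTD = 35.0680 K
Q = 950.6210 * 2.3040 * 35.0680 = 76806.9335 W = 76.8069 kW

76.8069 kW


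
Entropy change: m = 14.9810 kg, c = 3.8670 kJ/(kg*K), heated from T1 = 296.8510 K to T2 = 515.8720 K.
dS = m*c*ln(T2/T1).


T2/T1 = 1.7378
ln(T2/T1) = 0.5526
dS = 14.9810 * 3.8670 * 0.5526 = 32.0146 kJ/K

32.0146 kJ/K


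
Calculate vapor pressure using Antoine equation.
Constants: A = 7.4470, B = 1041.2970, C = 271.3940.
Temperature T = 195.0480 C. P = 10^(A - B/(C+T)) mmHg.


C+T = 466.4420
B/(C+T) = 2.2324
log10(P) = 7.4470 - 2.2324 = 5.2146
P = 10^5.2146 = 163898.3315 mmHg

163898.3315 mmHg


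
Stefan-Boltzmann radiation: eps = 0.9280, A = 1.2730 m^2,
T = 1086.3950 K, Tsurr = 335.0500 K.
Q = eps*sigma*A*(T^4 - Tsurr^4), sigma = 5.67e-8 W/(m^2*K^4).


T^4 = 1.3930e+12
Tsurr^4 = 1.2602e+10
Q = 0.9280 * 5.67e-8 * 1.2730 * 1.3804e+12 = 92462.0855 W

92462.0855 W


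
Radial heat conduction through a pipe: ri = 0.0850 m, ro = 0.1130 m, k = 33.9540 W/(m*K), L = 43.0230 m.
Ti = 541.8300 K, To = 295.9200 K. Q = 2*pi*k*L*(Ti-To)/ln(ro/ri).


dT = 245.9100 K
ln(ro/ri) = 0.2847
Q = 2*pi*33.9540*43.0230*245.9100 / 0.2847 = 7926919.6443 W

7926919.6443 W


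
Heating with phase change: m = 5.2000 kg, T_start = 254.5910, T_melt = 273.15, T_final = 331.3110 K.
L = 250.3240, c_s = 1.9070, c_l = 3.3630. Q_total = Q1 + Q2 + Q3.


Q1 (sensible, solid) = 5.2000 * 1.9070 * 18.5590 = 184.0385 kJ
Q2 (latent) = 5.2000 * 250.3240 = 1301.6848 kJ
Q3 (sensible, liquid) = 5.2000 * 3.3630 * 58.1610 = 1017.0963 kJ
Q_total = 2502.8196 kJ

2502.8196 kJ


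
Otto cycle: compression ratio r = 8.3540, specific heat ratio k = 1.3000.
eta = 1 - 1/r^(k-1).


r^(k-1) = 1.8905
eta = 1 - 1/1.8905 = 0.4710 = 47.1029%

47.1029%


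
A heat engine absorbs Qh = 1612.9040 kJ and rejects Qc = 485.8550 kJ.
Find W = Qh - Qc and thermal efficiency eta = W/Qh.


W = 1612.9040 - 485.8550 = 1127.0490 kJ
eta = 1127.0490 / 1612.9040 = 0.6988 = 69.8770%

W = 1127.0490 kJ, eta = 69.8770%


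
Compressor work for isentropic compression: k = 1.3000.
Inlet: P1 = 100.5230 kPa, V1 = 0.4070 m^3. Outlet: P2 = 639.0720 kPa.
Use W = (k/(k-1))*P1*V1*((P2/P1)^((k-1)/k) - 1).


(k-1)/k = 0.2308
(P2/P1)^exp = 1.5324
W = 4.3333 * 100.5230 * 0.4070 * (1.5324 - 1) = 94.3894 kJ

94.3894 kJ


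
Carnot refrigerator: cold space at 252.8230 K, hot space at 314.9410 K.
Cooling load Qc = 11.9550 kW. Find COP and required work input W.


COP = 252.8230 / 62.1180 = 4.0700
W = 11.9550 / 4.0700 = 2.9373 kW

COP = 4.0700, W = 2.9373 kW


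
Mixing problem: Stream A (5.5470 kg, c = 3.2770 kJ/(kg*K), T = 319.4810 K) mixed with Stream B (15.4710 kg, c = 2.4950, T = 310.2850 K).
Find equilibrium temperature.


num = 17784.4179
den = 56.7777
Tf = 313.2291 K

313.2291 K


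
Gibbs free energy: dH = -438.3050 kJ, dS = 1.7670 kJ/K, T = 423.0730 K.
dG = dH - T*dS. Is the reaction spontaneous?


T*dS = 423.0730 * 1.7670 = 747.5700 kJ
dG = -438.3050 - 747.5700 = -1185.8750 kJ (spontaneous)

dG = -1185.8750 kJ, spontaneous


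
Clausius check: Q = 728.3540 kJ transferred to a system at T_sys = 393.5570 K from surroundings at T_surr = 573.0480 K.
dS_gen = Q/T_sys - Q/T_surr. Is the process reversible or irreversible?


dS_sys = 728.3540/393.5570 = 1.8507 kJ/K
dS_surr = -728.3540/573.0480 = -1.2710 kJ/K
dS_gen = 1.8507 - 1.2710 = 0.5797 kJ/K (irreversible)

dS_gen = 0.5797 kJ/K, irreversible


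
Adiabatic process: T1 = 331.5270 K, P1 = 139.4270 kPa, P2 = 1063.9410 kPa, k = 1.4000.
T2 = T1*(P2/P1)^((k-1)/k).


(k-1)/k = 0.2857
(P2/P1)^exp = 1.7872
T2 = 331.5270 * 1.7872 = 592.4913 K

592.4913 K


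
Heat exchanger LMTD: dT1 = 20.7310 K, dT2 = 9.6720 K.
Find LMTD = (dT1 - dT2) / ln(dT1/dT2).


dT1/dT2 = 2.1434
ln(dT1/dT2) = 0.7624
LMTD = 11.0590 / 0.7624 = 14.5056 K

14.5056 K


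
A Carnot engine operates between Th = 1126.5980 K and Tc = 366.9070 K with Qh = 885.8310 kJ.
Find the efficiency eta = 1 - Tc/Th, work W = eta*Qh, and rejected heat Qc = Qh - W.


eta = 1 - 366.9070/1126.5980 = 0.6743
W = 0.6743 * 885.8310 = 597.3363 kJ
Qc = 885.8310 - 597.3363 = 288.4947 kJ

eta = 67.4323%, W = 597.3363 kJ, Qc = 288.4947 kJ


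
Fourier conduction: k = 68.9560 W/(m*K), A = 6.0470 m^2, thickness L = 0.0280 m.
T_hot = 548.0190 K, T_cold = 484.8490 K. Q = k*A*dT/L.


dT = 63.1700 K
Q = 68.9560 * 6.0470 * 63.1700 / 0.0280 = 940729.7427 W

940729.7427 W


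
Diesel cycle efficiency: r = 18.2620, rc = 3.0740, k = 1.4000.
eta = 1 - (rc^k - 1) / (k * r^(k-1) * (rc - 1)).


r^(k-1) = 3.1961
rc^k = 4.8171
eta = 0.5887 = 58.8683%

58.8683%


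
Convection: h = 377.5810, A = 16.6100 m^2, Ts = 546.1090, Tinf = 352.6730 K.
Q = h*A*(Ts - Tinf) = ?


dT = 193.4360 K
Q = 377.5810 * 16.6100 * 193.4360 = 1213157.1656 W

1213157.1656 W


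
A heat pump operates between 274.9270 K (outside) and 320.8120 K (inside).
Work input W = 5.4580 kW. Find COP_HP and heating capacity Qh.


COP = 320.8120 / 45.8850 = 6.9917
Qh = 6.9917 * 5.4580 = 38.1604 kW

COP = 6.9917, Qh = 38.1604 kW


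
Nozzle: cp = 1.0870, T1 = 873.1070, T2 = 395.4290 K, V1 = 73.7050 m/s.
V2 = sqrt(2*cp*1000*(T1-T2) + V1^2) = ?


dT = 477.6780 K
2*cp*1000*dT = 1038471.9720
V1^2 = 5432.4270
V2 = sqrt(1043904.3990) = 1021.7164 m/s

1021.7164 m/s


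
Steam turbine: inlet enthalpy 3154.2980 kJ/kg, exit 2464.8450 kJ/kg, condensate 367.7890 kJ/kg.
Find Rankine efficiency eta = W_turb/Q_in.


W = 689.4530 kJ/kg
Q_in = 2786.5090 kJ/kg
eta = 0.2474 = 24.7425%

eta = 24.7425%


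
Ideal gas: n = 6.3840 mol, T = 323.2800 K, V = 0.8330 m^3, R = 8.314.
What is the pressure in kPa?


P = nRT/V = 6.3840 * 8.314 * 323.2800 / 0.8330
= 17158.5955 / 0.8330 = 20598.5540 Pa = 20.5986 kPa

20.5986 kPa


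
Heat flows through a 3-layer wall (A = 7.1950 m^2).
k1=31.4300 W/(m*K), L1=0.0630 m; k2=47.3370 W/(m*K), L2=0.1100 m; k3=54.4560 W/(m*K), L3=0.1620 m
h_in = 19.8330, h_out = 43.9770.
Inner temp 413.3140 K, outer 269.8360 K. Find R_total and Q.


R_conv_in = 1/(19.8330*7.1950) = 0.0070
R_1 = 0.0630/(31.4300*7.1950) = 0.0003
R_2 = 0.1100/(47.3370*7.1950) = 0.0003
R_3 = 0.1620/(54.4560*7.1950) = 0.0004
R_conv_out = 1/(43.9770*7.1950) = 0.0032
R_total = 0.0112 K/W
Q = 143.4780 / 0.0112 = 12829.7569 W

R_total = 0.0112 K/W, Q = 12829.7569 W


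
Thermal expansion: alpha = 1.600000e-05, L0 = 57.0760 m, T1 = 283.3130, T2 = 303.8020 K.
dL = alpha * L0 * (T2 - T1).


dT = 20.4890 K
dL = 1.600000e-05 * 57.0760 * 20.4890 = 0.018711 m
L_final = 57.094711 m

dL = 0.018711 m


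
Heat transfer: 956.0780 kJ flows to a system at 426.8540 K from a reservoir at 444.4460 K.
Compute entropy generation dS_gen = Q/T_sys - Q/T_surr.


dS_sys = 956.0780/426.8540 = 2.2398 kJ/K
dS_surr = -956.0780/444.4460 = -2.1512 kJ/K
dS_gen = 2.2398 - 2.1512 = 0.0887 kJ/K (irreversible)

dS_gen = 0.0887 kJ/K, irreversible


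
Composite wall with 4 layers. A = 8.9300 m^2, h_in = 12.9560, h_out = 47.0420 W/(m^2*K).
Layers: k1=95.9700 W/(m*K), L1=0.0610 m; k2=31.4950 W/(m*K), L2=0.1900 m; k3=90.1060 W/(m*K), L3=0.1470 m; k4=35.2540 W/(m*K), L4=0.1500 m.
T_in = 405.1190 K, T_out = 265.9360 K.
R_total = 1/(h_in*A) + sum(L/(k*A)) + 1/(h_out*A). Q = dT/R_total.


R_conv_in = 1/(12.9560*8.9300) = 0.0086
R_1 = 0.0610/(95.9700*8.9300) = 7.1178e-05
R_2 = 0.1900/(31.4950*8.9300) = 0.0007
R_3 = 0.1470/(90.1060*8.9300) = 0.0002
R_4 = 0.1500/(35.2540*8.9300) = 0.0005
R_conv_out = 1/(47.0420*8.9300) = 0.0024
R_total = 0.0124 K/W
Q = 139.1830 / 0.0124 = 11197.6899 W

R_total = 0.0124 K/W, Q = 11197.6899 W


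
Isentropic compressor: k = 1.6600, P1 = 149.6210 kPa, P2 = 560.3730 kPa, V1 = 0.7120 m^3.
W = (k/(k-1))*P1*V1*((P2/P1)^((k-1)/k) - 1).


(k-1)/k = 0.3976
(P2/P1)^exp = 1.6905
W = 2.5152 * 149.6210 * 0.7120 * (1.6905 - 1) = 185.0089 kJ

185.0089 kJ


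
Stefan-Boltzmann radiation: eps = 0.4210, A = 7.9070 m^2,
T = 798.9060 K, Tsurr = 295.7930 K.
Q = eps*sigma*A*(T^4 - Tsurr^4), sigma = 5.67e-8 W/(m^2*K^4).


T^4 = 4.0736e+11
Tsurr^4 = 7.6551e+09
Q = 0.4210 * 5.67e-8 * 7.9070 * 3.9971e+11 = 75443.3188 W

75443.3188 W


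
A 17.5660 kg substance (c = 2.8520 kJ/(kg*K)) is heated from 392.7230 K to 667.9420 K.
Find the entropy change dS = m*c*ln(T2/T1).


T2/T1 = 1.7008
ln(T2/T1) = 0.5311
dS = 17.5660 * 2.8520 * 0.5311 = 26.6070 kJ/K

26.6070 kJ/K


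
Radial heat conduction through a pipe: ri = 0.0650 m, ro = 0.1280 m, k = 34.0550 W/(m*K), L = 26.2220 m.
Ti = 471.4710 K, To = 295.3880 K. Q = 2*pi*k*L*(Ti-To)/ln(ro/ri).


dT = 176.0830 K
ln(ro/ri) = 0.6776
Q = 2*pi*34.0550*26.2220*176.0830 / 0.6776 = 1457951.3832 W

1457951.3832 W


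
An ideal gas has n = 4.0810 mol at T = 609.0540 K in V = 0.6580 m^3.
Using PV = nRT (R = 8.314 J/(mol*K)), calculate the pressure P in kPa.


P = nRT/V = 4.0810 * 8.314 * 609.0540 / 0.6580
= 20664.8575 / 0.6580 = 31405.5585 Pa = 31.4056 kPa

31.4056 kPa


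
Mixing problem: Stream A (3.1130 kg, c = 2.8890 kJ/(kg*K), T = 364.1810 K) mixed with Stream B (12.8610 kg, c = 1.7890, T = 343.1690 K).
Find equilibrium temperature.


num = 11170.9914
den = 32.0018
Tf = 349.0740 K

349.0740 K


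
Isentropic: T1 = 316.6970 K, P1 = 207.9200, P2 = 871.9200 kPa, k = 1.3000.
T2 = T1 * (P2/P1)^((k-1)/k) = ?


(k-1)/k = 0.2308
(P2/P1)^exp = 1.3921
T2 = 316.6970 * 1.3921 = 440.8759 K

440.8759 K


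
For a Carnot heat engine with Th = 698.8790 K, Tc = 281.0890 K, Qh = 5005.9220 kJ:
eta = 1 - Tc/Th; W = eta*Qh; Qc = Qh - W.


eta = 1 - 281.0890/698.8790 = 0.5978
W = 0.5978 * 5005.9220 = 2992.5411 kJ
Qc = 5005.9220 - 2992.5411 = 2013.3809 kJ

eta = 59.7800%, W = 2992.5411 kJ, Qc = 2013.3809 kJ


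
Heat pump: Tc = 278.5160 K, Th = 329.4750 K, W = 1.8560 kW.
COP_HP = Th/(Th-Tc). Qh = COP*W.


COP = 329.4750 / 50.9590 = 6.4655
Qh = 6.4655 * 1.8560 = 12.0000 kW

COP = 6.4655, Qh = 12.0000 kW


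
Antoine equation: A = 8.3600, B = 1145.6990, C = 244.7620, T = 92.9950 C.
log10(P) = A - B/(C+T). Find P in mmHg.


C+T = 337.7570
B/(C+T) = 3.3921
log10(P) = 8.3600 - 3.3921 = 4.9679
P = 10^4.9679 = 92879.3790 mmHg

92879.3790 mmHg


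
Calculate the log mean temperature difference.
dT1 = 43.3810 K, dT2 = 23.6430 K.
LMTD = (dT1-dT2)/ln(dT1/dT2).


dT1/dT2 = 1.8348
ln(dT1/dT2) = 0.6070
LMTD = 19.7380 / 0.6070 = 32.5197 K

32.5197 K


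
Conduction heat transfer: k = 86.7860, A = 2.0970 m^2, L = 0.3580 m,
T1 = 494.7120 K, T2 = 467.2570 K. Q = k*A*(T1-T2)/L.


dT = 27.4550 K
Q = 86.7860 * 2.0970 * 27.4550 / 0.3580 = 13956.8215 W

13956.8215 W


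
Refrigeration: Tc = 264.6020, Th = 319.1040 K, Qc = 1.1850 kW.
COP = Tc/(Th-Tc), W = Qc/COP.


COP = 264.6020 / 54.5020 = 4.8549
W = 1.1850 / 4.8549 = 0.2441 kW

COP = 4.8549, W = 0.2441 kW


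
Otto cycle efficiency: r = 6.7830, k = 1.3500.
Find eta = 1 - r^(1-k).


r^(k-1) = 1.9543
eta = 1 - 1/1.9543 = 0.4883 = 48.8315%

48.8315%


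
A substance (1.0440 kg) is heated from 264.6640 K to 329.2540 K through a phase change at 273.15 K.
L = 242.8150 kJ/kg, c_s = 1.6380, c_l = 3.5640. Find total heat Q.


Q1 (sensible, solid) = 1.0440 * 1.6380 * 8.4860 = 14.5117 kJ
Q2 (latent) = 1.0440 * 242.8150 = 253.4989 kJ
Q3 (sensible, liquid) = 1.0440 * 3.5640 * 56.1040 = 208.7527 kJ
Q_total = 476.7632 kJ

476.7632 kJ
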